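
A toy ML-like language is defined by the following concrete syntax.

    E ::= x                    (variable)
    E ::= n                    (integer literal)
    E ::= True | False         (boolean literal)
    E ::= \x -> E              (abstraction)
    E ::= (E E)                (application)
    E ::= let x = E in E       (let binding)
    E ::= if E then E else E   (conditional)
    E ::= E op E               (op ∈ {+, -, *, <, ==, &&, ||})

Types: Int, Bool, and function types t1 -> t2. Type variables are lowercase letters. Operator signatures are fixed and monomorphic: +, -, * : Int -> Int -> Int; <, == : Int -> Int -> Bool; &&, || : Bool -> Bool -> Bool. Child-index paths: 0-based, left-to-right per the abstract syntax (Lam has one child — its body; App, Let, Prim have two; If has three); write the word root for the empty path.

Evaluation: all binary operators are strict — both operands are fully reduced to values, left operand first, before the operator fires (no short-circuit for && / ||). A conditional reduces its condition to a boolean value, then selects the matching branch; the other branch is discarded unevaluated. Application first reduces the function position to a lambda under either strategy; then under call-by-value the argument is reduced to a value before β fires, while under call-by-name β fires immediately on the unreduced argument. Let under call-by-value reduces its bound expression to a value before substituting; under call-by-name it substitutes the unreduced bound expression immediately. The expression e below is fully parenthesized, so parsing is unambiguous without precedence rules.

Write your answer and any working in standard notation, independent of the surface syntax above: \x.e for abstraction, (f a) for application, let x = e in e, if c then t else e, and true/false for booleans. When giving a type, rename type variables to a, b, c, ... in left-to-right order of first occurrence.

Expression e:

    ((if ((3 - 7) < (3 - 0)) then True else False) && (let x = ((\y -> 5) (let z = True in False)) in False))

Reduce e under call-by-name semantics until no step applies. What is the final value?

Answer: false

Working:
step 0: ((if ((3 - 7) < (3 - 0)) then true else false) && (let x = ((\y.5) (let z = true in false)) in false))
step 1: [delta@0.0.0] ((if (-4 < (3 - 0)) then true else false) && (let x = ((\y.5) (let z = true in false)) in false))
step 2: [delta@0.0.1] ((if (-4 < 3) then true else false) && (let x = ((\y.5) (let z = true in false)) in false))
step 3: [delta@0.0] ((if true then true else false) && (let x = ((\y.5) (let z = true in false)) in false))
step 4: [if@0] (true && (let x = ((\y.5) (let z = true in false)) in false))
step 5: [let@1] (true && false)
step 6: [delta@root] false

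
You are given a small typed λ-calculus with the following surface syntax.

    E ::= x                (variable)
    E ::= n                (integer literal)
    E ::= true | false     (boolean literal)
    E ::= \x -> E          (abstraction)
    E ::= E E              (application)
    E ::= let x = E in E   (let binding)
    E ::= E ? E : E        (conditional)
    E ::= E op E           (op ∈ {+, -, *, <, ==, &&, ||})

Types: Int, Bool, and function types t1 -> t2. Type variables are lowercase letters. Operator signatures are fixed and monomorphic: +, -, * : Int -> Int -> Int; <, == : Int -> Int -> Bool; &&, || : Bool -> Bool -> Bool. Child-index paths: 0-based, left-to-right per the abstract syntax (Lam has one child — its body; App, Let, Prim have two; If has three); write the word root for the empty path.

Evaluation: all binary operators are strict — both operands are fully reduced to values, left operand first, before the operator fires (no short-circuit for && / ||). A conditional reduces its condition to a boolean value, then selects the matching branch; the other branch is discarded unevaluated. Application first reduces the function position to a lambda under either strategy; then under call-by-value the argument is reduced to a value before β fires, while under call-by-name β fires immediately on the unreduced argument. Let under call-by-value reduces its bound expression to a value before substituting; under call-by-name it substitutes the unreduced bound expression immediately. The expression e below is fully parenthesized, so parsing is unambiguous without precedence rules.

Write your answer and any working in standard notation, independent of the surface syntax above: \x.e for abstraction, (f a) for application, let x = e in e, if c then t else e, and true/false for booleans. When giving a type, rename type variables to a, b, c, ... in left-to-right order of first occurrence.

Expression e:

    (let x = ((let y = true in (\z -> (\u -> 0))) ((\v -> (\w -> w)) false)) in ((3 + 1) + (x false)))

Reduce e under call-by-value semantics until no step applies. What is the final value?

Answer: 4

Trace:
step 0: (let x = ((let y = true in (\z.(\u.0))) ((\v.(\w.w)) false)) in ((3 + 1) + (x false)))
step 1: [let@0.0] (let x = ((\z.(\u.0)) ((\v.(\w.w)) false)) in ((3 + 1) + (x false)))
step 2: [beta@0.1] (let x = ((\z.(\u.0)) (\w.w)) in ((3 + 1) + (x false)))
step 3: [beta@0] (let x = (\u.0) in ((3 + 1) + (x false)))
step 4: [let@root] ((3 + 1) + ((\u.0) false))
step 5: [delta@0] (4 + ((\u.0) false))
step 6: [beta@1] (4 + 0)
step 7: [delta@root] 4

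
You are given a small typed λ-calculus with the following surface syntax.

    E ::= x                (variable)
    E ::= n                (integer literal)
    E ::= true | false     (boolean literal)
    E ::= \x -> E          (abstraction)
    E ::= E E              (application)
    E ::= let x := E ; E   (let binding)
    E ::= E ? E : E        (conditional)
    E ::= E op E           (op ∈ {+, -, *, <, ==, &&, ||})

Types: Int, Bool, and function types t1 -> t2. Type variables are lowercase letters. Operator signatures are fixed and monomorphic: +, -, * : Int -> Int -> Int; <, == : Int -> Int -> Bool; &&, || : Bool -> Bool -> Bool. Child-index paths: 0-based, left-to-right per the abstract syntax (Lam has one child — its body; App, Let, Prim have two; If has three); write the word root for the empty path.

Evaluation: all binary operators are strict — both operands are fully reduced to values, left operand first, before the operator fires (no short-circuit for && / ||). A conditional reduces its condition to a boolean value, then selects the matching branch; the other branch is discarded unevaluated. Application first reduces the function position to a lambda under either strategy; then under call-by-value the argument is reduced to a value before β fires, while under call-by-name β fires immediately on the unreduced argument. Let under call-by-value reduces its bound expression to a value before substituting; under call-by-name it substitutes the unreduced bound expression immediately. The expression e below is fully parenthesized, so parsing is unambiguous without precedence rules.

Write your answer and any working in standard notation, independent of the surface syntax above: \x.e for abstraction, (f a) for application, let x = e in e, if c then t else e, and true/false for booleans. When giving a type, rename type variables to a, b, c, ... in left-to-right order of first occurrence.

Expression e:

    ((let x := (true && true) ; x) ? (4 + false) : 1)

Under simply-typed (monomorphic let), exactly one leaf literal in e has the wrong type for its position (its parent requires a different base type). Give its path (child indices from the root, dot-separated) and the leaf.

Answer: 1.1 : false

Trace:
  unify Bool ~ Bool
  unify Bool ~ Bool
let x : Bool
x : Bool
  unify Bool ~ Bool
  unify Int ~ Int
  unify Bool ~ Int
  FAIL: mismatch Bool ~ Int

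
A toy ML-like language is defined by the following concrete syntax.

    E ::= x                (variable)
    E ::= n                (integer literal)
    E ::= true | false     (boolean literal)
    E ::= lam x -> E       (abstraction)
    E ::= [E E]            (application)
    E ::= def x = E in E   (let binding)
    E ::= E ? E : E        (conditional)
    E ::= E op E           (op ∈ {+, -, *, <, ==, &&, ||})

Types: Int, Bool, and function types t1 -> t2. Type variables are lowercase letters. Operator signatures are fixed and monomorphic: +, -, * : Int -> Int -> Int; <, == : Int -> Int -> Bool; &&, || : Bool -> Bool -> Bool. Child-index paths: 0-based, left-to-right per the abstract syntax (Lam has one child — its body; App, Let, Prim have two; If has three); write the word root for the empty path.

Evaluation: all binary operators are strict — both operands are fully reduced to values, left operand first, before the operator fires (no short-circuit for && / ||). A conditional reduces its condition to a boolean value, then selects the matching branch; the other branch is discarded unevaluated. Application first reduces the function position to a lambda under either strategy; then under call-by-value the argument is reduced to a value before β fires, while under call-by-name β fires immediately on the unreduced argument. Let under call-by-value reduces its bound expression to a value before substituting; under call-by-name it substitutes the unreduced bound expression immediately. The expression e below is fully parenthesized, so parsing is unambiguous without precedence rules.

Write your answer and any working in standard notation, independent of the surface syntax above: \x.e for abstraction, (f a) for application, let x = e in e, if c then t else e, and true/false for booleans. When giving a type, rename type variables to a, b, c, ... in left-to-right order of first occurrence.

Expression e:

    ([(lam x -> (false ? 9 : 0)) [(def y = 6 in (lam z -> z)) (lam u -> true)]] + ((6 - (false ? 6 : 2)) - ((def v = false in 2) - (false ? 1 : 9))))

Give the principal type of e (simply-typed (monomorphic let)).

Answer: Int

Trace:
  unify Bool ~ Bool
  unify Int ~ Int
\x._ : a -> Int
let y : Int
z : b
\z._ : b -> b
\u._ : c -> Bool
  unify b -> b ~ (c -> Bool) -> d
  unify b ~ c -> Bool
  unify c -> Bool ~ d
_ _ : c -> Bool
  unify a -> Int ~ (c -> Bool) -> e
  unify a ~ c -> Bool
  unify Int ~ e
_ _ : Int
  unify Int ~ Int
  unify Int ~ Int
  unify Bool ~ Bool
  unify Int ~ Int
  unify Int ~ Int
  unify Int ~ Int
let v : Bool
  unify Int ~ Int
  unify Bool ~ Bool
  unify Int ~ Int
  unify Int ~ Int
  unify Int ~ Int
  unify Int ~ Int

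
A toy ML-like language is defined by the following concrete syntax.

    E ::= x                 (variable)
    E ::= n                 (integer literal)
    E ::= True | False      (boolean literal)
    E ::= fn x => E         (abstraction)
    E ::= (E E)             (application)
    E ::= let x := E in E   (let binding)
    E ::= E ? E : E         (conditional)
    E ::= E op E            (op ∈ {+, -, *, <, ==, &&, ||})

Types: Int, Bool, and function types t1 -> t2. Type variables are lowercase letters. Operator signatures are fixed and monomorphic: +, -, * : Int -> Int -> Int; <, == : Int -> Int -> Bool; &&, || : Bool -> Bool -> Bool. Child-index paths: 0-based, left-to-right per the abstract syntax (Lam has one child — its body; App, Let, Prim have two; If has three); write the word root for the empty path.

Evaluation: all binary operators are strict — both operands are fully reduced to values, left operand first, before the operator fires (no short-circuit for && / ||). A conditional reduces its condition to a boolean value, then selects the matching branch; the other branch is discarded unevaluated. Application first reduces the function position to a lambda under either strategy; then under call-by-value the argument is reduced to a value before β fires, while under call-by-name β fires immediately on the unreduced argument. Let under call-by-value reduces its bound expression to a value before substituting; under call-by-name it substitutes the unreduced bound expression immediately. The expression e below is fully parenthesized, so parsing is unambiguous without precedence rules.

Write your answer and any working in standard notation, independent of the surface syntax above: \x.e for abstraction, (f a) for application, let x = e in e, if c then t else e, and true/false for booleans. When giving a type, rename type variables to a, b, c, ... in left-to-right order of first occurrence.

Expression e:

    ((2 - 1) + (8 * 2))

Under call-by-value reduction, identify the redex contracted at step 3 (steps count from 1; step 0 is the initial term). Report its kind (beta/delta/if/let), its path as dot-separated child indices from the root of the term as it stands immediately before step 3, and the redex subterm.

Trace:
step 0: ((2 - 1) + (8 * 2))
step 1: [delta@0] (1 + (8 * 2))
step 2: [delta@1] (1 + 16)
step 3: [delta@root] 17

Answer: delta at root : (1 + 16)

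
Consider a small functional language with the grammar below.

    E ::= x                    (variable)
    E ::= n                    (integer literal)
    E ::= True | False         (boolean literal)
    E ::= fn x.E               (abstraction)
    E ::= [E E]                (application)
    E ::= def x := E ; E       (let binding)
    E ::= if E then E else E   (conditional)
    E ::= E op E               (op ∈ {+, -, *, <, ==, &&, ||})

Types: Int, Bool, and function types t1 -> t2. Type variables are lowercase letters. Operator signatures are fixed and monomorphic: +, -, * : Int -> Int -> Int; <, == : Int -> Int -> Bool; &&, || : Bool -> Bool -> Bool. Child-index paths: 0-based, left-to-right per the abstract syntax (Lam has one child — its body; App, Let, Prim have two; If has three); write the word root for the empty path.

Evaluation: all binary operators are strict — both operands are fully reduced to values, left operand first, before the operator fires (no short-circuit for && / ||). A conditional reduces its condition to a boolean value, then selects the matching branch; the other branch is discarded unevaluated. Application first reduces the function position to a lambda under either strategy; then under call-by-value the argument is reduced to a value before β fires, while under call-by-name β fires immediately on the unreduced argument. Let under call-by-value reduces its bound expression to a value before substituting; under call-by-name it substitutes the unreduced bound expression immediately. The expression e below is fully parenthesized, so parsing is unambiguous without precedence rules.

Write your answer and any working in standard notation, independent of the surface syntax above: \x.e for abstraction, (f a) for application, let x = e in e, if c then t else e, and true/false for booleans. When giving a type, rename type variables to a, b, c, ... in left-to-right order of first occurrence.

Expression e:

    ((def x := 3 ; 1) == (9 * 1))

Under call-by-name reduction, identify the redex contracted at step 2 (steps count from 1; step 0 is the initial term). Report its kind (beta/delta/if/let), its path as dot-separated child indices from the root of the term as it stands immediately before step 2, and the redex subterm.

Derivation:
step 0: ((let x = 3 in 1) == (9 * 1))
step 1: [let@0] (1 == (9 * 1))
step 2: [delta@1] (1 == 9)

Answer: delta at 1 : (9 * 1)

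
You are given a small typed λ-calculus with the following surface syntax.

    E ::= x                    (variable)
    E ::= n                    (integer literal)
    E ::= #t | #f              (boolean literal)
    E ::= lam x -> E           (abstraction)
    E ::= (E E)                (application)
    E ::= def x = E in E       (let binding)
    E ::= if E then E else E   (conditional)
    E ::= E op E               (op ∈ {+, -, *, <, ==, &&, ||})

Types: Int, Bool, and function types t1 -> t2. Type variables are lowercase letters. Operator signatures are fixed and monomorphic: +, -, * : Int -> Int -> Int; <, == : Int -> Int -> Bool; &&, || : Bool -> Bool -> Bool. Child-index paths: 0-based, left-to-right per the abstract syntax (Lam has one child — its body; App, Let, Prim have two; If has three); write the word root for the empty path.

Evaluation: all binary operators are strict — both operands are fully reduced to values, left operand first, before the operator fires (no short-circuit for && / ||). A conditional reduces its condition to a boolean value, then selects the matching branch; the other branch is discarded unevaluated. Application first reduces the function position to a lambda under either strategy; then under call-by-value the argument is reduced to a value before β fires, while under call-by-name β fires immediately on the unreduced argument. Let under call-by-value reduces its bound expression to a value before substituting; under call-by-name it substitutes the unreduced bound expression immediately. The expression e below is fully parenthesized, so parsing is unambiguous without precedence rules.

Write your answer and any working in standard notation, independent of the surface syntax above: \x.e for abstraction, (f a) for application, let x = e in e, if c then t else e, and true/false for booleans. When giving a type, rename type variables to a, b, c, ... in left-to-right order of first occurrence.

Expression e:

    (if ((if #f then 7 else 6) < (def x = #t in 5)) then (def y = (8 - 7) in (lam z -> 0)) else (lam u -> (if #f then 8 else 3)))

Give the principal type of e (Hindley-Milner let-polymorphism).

Answer: a -> Int

Trace:
  unify Bool ~ Bool
  unify Int ~ Int
  unify Int ~ Int
let x : Bool
  unify Int ~ Int
  unify Bool ~ Bool
  unify Int ~ Int
  unify Int ~ Int
let y : Int
\z._ : a -> Int
  unify Bool ~ Bool
  unify Int ~ Int
\u._ : b -> Int
  unify a -> Int ~ b -> Int
  unify a ~ b
  unify Int ~ Int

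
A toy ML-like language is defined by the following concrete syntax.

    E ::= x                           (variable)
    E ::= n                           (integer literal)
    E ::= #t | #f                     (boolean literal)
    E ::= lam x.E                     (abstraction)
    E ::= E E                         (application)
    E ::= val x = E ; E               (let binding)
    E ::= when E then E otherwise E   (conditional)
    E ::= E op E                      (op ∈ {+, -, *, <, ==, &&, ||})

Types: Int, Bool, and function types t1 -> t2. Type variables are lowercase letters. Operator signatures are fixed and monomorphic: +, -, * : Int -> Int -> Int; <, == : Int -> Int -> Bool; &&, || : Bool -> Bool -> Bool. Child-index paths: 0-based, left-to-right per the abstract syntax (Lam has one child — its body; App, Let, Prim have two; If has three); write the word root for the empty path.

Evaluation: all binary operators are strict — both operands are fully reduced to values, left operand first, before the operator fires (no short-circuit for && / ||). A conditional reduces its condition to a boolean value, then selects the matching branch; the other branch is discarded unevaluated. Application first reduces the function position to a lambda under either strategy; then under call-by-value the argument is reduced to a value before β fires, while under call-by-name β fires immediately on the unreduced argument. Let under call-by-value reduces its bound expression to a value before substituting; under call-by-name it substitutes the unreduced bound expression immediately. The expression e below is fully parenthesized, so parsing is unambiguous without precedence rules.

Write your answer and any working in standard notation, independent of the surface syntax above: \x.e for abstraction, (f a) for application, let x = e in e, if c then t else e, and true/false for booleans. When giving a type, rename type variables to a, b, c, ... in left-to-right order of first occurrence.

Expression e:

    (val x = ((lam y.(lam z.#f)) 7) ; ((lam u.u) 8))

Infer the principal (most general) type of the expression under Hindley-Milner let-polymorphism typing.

Answer: Int

Trace:
\z._ : b -> Bool
\y._ : a -> b -> Bool
  unify a -> b -> Bool ~ Int -> c
  unify a ~ Int
  unify b -> Bool ~ c
_ _ : b -> Bool
let x : forall. b -> Bool
u : d
\u._ : d -> d
  unify d -> d ~ Int -> e
  unify d ~ Int
  unify Int ~ e
_ _ : Int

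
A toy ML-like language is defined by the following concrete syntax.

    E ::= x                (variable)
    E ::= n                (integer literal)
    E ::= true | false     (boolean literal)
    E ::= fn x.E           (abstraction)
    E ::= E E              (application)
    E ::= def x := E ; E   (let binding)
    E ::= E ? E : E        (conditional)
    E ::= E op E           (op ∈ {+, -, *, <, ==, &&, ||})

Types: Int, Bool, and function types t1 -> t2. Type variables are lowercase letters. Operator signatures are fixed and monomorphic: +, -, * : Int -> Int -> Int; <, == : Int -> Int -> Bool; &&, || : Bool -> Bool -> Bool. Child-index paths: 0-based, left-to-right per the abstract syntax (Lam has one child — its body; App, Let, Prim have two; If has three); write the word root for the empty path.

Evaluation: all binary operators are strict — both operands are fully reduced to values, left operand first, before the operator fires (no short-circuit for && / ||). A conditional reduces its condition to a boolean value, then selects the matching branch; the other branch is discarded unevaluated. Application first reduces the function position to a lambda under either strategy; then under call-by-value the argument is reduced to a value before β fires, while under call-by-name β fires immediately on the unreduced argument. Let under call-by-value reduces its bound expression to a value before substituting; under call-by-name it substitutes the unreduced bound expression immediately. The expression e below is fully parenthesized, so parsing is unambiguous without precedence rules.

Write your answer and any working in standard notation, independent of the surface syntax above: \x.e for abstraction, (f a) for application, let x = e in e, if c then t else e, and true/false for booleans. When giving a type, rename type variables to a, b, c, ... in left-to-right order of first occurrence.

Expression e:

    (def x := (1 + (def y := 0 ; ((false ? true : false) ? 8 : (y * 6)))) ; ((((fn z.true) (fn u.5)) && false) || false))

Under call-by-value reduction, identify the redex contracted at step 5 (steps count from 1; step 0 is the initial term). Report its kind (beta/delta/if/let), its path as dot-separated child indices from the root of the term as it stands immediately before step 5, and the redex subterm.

Answer: delta at 0 : (1 + 0)

Trace:
step 0: (let x = (1 + (let y = 0 in (if (if false then true else false) then 8 else (y * 6)))) in ((((\z.true) (\u.5)) && false) || false))
step 1: [let@0.1] (let x = (1 + (if (if false then true else false) then 8 else (0 * 6))) in ((((\z.true) (\u.5)) && false) || false))
step 2: [if@0.1.0] (let x = (1 + (if false then 8 else (0 * 6))) in ((((\z.true) (\u.5)) && false) || false))
step 3: [if@0.1] (let x = (1 + (0 * 6)) in ((((\z.true) (\u.5)) && false) || false))
step 4: [delta@0.1] (let x = (1 + 0) in ((((\z.true) (\u.5)) && false) || false))
step 5: [delta@0] (let x = 1 in ((((\z.true) (\u.5)) && false) || false))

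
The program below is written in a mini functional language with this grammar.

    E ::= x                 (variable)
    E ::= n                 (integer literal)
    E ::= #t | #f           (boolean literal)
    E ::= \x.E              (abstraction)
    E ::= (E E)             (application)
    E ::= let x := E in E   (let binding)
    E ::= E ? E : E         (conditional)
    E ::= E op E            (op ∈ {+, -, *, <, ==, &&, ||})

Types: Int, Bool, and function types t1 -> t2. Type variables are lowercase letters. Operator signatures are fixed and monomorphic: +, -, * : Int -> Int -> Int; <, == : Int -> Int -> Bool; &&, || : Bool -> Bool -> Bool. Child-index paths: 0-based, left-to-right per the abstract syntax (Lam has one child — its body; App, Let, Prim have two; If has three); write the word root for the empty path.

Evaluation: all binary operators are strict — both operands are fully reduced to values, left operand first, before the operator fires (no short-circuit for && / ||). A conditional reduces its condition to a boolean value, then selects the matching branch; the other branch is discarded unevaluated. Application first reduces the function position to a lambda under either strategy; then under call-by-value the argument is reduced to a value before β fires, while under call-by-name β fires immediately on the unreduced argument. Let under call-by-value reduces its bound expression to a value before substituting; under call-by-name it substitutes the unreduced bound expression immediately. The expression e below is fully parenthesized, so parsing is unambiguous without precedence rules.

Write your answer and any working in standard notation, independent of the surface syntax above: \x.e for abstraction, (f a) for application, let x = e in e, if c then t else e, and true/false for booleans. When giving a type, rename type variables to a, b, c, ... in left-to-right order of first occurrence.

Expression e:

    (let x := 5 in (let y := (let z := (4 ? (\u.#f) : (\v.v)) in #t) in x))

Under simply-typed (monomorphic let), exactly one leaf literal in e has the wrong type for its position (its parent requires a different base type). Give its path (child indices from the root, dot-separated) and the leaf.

Derivation:
let x : Int
  unify Int ~ Bool
  FAIL: mismatch Int ~ Bool

Answer: 1.0.0.0 : 4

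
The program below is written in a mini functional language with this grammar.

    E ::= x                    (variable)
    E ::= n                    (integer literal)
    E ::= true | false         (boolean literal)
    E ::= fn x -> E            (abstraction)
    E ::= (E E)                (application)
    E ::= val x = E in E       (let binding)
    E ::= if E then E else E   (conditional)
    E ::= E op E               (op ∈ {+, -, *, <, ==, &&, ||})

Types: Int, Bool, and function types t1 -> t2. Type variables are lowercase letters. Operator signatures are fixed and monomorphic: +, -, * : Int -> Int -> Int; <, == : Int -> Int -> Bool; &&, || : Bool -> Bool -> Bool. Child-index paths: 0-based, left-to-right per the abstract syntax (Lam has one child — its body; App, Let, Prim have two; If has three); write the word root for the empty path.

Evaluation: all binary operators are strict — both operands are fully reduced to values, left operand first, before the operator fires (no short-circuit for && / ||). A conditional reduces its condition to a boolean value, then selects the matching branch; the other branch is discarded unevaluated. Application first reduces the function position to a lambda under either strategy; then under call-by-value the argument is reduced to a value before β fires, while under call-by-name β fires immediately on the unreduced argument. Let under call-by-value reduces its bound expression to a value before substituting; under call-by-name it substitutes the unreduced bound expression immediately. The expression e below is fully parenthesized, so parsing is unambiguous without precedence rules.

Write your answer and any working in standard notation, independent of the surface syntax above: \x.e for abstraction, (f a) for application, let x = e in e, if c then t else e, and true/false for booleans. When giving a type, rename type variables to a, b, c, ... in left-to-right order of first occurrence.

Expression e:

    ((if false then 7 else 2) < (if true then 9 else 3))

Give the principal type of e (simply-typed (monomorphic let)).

Answer: Bool

Derivation:
  unify Bool ~ Bool
  unify Int ~ Int
  unify Int ~ Int
  unify Bool ~ Bool
  unify Int ~ Int
  unify Int ~ Int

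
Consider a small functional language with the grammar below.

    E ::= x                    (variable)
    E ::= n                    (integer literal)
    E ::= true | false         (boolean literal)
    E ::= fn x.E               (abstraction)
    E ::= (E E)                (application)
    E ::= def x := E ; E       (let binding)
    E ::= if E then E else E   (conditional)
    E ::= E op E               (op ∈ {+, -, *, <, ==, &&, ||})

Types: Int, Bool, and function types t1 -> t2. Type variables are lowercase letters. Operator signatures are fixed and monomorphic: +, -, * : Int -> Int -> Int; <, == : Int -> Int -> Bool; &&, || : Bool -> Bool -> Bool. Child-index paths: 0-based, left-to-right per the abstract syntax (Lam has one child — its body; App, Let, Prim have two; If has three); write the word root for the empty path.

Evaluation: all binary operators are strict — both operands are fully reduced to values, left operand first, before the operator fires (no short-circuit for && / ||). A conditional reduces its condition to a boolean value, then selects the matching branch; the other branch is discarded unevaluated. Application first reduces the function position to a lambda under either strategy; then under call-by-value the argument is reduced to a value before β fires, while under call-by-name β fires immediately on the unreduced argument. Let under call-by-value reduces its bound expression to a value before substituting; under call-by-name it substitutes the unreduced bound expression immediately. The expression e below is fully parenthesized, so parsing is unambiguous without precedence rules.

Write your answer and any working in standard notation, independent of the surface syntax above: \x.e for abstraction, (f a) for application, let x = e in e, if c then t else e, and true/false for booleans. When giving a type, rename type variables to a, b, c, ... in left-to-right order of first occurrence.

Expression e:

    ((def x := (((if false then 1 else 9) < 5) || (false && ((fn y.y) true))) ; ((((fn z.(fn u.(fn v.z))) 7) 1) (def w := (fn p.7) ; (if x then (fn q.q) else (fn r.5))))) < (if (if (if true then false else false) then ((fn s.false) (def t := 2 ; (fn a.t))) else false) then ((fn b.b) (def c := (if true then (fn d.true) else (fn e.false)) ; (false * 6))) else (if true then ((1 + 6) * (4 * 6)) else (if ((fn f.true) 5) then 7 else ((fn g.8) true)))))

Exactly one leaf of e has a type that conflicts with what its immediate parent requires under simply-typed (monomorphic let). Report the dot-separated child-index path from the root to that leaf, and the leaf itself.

Trace:
  unify Bool ~ Bool
  unify Int ~ Int
  unify Int ~ Int
  unify Int ~ Int
  unify Bool ~ Bool
  unify Bool ~ Bool
y : a
\y._ : a -> a
  unify a -> a ~ Bool -> b
  unify a ~ Bool
  unify Bool ~ b
_ _ : Bool
  unify Bool ~ Bool
  unify Bool ~ Bool
let x : Bool
z : c
\v._ : e -> c
\u._ : d -> e -> c
\z._ : c -> d -> e -> c
  unify c -> d -> e -> c ~ Int -> f
  unify c ~ Int
  unify d -> e -> Int ~ f
_ _ : d -> e -> Int
  unify d -> e -> Int ~ Int -> g
  unify d ~ Int
  unify e -> Int ~ g
_ _ : e -> Int
\p._ : h -> Int
let w : h -> Int
x : Bool
  unify Bool ~ Bool
q : i
\q._ : i -> i
\r._ : j -> Int
  unify i -> i ~ j -> Int
  unify i ~ j
  unify j ~ Int
  unify e -> Int ~ (Int -> Int) -> k
  unify e ~ Int -> Int
  unify Int ~ k
_ _ : Int
  unify Int ~ Int
  unify Bool ~ Bool
  unify Bool ~ Bool
  unify Bool ~ Bool
\s._ : l -> Bool
let t : Int
t : Int
\a._ : m -> Int
  unify l -> Bool ~ (m -> Int) -> n
  unify l ~ m -> Int
  unify Bool ~ n
_ _ : Bool
  unify Bool ~ Bool
  unify Bool ~ Bool
b : o
\b._ : o -> o
  unify Bool ~ Bool
\d._ : p -> Bool
\e._ : q -> Bool
  unify p -> Bool ~ q -> Bool
  unify p ~ q
  unify Bool ~ Bool
let c : q -> Bool
  unify Bool ~ Int
  FAIL: mismatch Bool ~ Int

Answer: 1.1.1.1.0 : false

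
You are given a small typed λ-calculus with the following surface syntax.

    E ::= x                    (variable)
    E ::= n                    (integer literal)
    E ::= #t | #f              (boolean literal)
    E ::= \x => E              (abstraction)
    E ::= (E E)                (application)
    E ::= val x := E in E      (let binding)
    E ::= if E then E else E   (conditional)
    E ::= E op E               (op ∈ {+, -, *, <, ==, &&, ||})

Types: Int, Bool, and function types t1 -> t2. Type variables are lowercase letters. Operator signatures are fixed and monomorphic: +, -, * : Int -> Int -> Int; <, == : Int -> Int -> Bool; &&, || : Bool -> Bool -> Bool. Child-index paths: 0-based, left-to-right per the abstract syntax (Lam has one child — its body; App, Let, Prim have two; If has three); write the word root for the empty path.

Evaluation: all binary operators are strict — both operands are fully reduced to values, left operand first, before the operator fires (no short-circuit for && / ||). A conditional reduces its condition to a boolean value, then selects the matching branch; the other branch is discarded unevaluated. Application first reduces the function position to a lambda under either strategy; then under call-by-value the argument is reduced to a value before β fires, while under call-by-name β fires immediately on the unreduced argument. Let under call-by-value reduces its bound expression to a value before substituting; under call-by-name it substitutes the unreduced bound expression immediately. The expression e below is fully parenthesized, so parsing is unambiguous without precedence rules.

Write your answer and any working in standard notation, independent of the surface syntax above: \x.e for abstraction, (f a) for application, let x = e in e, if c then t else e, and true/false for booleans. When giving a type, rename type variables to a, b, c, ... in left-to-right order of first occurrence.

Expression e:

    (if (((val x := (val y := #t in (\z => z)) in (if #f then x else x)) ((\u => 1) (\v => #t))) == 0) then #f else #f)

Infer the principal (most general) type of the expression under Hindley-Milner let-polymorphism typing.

Answer: Bool

Trace:
let y : Bool
z : a
\z._ : a -> a
let x : forall. a -> a
  unify Bool ~ Bool
x : b -> b
x : c -> c
  unify b -> b ~ c -> c
  unify b ~ c
  unify c ~ c
\u._ : d -> Int
\v._ : e -> Bool
  unify d -> Int ~ (e -> Bool) -> f
  unify d ~ e -> Bool
  unify Int ~ f
_ _ : Int
  unify c -> c ~ Int -> g
  unify c ~ Int
  unify Int ~ g
_ _ : Int
  unify Int ~ Int
  unify Int ~ Int
  unify Bool ~ Bool
  unify Bool ~ Bool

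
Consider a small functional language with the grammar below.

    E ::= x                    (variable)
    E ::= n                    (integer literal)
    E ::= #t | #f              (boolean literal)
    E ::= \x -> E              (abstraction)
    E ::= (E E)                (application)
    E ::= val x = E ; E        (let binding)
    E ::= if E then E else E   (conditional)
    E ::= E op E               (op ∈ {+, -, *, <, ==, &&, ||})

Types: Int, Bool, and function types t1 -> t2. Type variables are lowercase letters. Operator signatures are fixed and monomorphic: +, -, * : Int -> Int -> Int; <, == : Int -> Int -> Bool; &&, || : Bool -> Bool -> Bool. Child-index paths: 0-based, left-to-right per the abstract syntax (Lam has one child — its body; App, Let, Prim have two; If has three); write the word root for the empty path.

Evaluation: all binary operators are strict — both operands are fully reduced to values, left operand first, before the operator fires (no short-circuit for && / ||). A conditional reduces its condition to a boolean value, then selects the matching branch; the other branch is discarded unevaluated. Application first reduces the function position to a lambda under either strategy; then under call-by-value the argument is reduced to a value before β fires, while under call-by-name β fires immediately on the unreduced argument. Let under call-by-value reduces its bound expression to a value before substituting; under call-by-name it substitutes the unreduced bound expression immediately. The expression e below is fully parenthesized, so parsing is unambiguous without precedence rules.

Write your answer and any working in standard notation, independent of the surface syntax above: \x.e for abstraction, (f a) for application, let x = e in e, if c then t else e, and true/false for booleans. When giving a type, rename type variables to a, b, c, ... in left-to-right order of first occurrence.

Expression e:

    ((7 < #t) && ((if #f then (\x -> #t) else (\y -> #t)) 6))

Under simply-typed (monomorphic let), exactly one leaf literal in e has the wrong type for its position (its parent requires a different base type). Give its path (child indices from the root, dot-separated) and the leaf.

Answer: 0.1 : true

Trace:
  unify Int ~ Int
  unify Bool ~ Int
  FAIL: mismatch Bool ~ Int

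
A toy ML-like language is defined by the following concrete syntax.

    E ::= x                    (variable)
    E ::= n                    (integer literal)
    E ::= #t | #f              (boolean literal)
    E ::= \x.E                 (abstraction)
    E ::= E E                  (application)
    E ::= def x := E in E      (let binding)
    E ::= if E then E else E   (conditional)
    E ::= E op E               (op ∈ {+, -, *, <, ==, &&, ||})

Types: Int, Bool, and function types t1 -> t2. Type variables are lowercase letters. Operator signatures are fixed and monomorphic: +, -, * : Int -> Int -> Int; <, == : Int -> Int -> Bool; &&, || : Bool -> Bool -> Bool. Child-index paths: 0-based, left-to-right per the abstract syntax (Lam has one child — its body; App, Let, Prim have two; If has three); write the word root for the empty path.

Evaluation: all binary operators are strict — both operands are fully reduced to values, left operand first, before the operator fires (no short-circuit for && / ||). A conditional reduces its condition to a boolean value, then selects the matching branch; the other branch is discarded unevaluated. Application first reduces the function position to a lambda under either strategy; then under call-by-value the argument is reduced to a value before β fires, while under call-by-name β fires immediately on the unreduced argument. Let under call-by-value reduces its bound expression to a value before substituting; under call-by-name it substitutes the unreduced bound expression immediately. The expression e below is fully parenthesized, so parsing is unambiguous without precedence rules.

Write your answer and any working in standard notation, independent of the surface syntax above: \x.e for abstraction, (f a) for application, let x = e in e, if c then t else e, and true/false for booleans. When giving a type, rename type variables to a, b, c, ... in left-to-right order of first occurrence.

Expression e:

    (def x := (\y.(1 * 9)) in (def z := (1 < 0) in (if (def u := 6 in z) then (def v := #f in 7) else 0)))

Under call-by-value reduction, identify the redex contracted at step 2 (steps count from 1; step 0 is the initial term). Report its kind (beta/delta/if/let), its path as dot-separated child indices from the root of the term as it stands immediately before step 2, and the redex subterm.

Answer: delta at 0 : (1 < 0)

Derivation:
step 0: (let x = (\y.(1 * 9)) in (let z = (1 < 0) in (if (let u = 6 in z) then (let v = false in 7) else 0)))
step 1: [let@root] (let z = (1 < 0) in (if (let u = 6 in z) then (let v = false in 7) else 0))
step 2: [delta@0] (let z = false in (if (let u = 6 in z) then (let v = false in 7) else 0))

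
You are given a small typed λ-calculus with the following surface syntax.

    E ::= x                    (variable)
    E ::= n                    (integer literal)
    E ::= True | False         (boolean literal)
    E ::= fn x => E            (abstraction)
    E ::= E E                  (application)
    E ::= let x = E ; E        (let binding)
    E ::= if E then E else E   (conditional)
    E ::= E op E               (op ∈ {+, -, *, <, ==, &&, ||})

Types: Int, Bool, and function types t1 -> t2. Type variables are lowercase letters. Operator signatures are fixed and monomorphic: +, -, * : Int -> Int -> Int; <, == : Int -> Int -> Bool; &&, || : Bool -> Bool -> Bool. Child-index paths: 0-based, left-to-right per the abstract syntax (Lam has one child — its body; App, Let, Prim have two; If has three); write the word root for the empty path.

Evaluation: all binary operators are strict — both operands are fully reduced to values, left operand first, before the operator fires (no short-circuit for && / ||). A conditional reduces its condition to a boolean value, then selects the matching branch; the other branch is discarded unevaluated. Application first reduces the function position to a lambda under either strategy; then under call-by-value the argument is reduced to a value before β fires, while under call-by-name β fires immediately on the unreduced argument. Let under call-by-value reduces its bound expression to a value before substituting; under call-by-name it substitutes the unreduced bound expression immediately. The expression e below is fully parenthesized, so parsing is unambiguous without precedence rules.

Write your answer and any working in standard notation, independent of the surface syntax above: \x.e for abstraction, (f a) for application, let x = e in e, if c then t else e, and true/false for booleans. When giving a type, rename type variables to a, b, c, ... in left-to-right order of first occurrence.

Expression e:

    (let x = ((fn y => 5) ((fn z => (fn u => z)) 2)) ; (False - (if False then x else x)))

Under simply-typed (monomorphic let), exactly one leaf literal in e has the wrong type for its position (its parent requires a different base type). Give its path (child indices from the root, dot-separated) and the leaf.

Answer: 1.0 : false

Derivation:
\y._ : a -> Int
z : b
\u._ : c -> b
\z._ : b -> c -> b
  unify b -> c -> b ~ Int -> d
  unify b ~ Int
  unify c -> Int ~ d
_ _ : c -> Int
  unify a -> Int ~ (c -> Int) -> e
  unify a ~ c -> Int
  unify Int ~ e
_ _ : Int
let x : Int
  unify Bool ~ Int
  FAIL: mismatch Bool ~ Int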